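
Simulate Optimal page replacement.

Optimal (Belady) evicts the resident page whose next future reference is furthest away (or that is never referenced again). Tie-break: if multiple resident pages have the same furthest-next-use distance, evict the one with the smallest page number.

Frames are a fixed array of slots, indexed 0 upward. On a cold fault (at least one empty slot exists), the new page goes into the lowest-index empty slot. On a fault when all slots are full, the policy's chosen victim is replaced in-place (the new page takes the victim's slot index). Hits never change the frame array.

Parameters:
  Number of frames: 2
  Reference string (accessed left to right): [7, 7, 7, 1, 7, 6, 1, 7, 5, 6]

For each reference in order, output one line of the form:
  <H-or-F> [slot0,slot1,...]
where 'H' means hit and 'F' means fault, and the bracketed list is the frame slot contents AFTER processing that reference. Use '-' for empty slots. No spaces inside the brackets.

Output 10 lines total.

F [7,-]
H [7,-]
H [7,-]
F [7,1]
H [7,1]
F [6,1]
H [6,1]
F [6,7]
F [6,5]
H [6,5]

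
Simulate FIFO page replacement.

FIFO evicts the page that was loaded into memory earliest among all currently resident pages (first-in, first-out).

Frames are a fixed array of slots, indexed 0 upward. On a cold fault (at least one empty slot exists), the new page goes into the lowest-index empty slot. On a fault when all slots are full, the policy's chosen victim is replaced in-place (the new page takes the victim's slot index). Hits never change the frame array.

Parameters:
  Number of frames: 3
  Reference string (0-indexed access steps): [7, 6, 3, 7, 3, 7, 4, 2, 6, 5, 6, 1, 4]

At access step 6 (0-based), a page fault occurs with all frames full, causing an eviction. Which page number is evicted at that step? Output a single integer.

Step 0: ref 7 -> FAULT, frames=[7,-,-]
Step 1: ref 6 -> FAULT, frames=[7,6,-]
Step 2: ref 3 -> FAULT, frames=[7,6,3]
Step 3: ref 7 -> HIT, frames=[7,6,3]
Step 4: ref 3 -> HIT, frames=[7,6,3]
Step 5: ref 7 -> HIT, frames=[7,6,3]
Step 6: ref 4 -> FAULT, evict 7, frames=[4,6,3]
At step 6: evicted page 7

Answer: 7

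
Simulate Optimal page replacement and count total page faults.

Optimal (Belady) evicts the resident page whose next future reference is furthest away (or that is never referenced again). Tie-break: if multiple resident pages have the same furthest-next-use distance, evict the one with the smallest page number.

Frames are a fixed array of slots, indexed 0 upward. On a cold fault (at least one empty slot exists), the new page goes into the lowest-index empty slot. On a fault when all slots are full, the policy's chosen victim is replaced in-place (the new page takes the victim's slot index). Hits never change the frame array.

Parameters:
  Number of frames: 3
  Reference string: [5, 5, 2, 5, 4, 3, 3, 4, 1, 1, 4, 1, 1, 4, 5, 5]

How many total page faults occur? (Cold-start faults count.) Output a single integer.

Step 0: ref 5 → FAULT, frames=[5,-,-]
Step 1: ref 5 → HIT, frames=[5,-,-]
Step 2: ref 2 → FAULT, frames=[5,2,-]
Step 3: ref 5 → HIT, frames=[5,2,-]
Step 4: ref 4 → FAULT, frames=[5,2,4]
Step 5: ref 3 → FAULT (evict 2), frames=[5,3,4]
Step 6: ref 3 → HIT, frames=[5,3,4]
Step 7: ref 4 → HIT, frames=[5,3,4]
Step 8: ref 1 → FAULT (evict 3), frames=[5,1,4]
Step 9: ref 1 → HIT, frames=[5,1,4]
Step 10: ref 4 → HIT, frames=[5,1,4]
Step 11: ref 1 → HIT, frames=[5,1,4]
Step 12: ref 1 → HIT, frames=[5,1,4]
Step 13: ref 4 → HIT, frames=[5,1,4]
Step 14: ref 5 → HIT, frames=[5,1,4]
Step 15: ref 5 → HIT, frames=[5,1,4]
Total faults: 5

Answer: 5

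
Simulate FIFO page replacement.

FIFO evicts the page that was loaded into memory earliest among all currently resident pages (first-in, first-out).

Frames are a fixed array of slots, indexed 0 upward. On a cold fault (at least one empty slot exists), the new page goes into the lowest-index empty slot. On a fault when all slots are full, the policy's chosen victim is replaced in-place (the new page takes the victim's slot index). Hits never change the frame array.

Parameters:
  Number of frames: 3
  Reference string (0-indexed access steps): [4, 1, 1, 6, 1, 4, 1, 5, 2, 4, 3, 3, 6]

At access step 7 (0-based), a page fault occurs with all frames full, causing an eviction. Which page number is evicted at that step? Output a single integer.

Step 0: ref 4 -> FAULT, frames=[4,-,-]
Step 1: ref 1 -> FAULT, frames=[4,1,-]
Step 2: ref 1 -> HIT, frames=[4,1,-]
Step 3: ref 6 -> FAULT, frames=[4,1,6]
Step 4: ref 1 -> HIT, frames=[4,1,6]
Step 5: ref 4 -> HIT, frames=[4,1,6]
Step 6: ref 1 -> HIT, frames=[4,1,6]
Step 7: ref 5 -> FAULT, evict 4, frames=[5,1,6]
At step 7: evicted page 4

Answer: 4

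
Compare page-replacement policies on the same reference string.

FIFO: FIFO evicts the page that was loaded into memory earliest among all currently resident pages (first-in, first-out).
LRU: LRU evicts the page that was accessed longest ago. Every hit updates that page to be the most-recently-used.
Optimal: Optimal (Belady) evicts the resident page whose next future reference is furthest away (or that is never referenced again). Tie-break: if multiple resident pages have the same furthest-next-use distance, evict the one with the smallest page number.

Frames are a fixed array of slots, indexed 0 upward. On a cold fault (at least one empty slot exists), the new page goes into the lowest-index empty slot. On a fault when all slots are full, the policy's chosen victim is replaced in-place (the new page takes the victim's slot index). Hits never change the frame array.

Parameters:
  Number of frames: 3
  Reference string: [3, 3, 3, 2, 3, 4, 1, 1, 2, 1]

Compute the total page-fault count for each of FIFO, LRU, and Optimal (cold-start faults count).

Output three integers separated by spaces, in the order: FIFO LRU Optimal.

--- FIFO ---
  step 0: ref 3 -> FAULT, frames=[3,-,-] (faults so far: 1)
  step 1: ref 3 -> HIT, frames=[3,-,-] (faults so far: 1)
  step 2: ref 3 -> HIT, frames=[3,-,-] (faults so far: 1)
  step 3: ref 2 -> FAULT, frames=[3,2,-] (faults so far: 2)
  step 4: ref 3 -> HIT, frames=[3,2,-] (faults so far: 2)
  step 5: ref 4 -> FAULT, frames=[3,2,4] (faults so far: 3)
  step 6: ref 1 -> FAULT, evict 3, frames=[1,2,4] (faults so far: 4)
  step 7: ref 1 -> HIT, frames=[1,2,4] (faults so far: 4)
  step 8: ref 2 -> HIT, frames=[1,2,4] (faults so far: 4)
  step 9: ref 1 -> HIT, frames=[1,2,4] (faults so far: 4)
  FIFO total faults: 4
--- LRU ---
  step 0: ref 3 -> FAULT, frames=[3,-,-] (faults so far: 1)
  step 1: ref 3 -> HIT, frames=[3,-,-] (faults so far: 1)
  step 2: ref 3 -> HIT, frames=[3,-,-] (faults so far: 1)
  step 3: ref 2 -> FAULT, frames=[3,2,-] (faults so far: 2)
  step 4: ref 3 -> HIT, frames=[3,2,-] (faults so far: 2)
  step 5: ref 4 -> FAULT, frames=[3,2,4] (faults so far: 3)
  step 6: ref 1 -> FAULT, evict 2, frames=[3,1,4] (faults so far: 4)
  step 7: ref 1 -> HIT, frames=[3,1,4] (faults so far: 4)
  step 8: ref 2 -> FAULT, evict 3, frames=[2,1,4] (faults so far: 5)
  step 9: ref 1 -> HIT, frames=[2,1,4] (faults so far: 5)
  LRU total faults: 5
--- Optimal ---
  step 0: ref 3 -> FAULT, frames=[3,-,-] (faults so far: 1)
  step 1: ref 3 -> HIT, frames=[3,-,-] (faults so far: 1)
  step 2: ref 3 -> HIT, frames=[3,-,-] (faults so far: 1)
  step 3: ref 2 -> FAULT, frames=[3,2,-] (faults so far: 2)
  step 4: ref 3 -> HIT, frames=[3,2,-] (faults so far: 2)
  step 5: ref 4 -> FAULT, frames=[3,2,4] (faults so far: 3)
  step 6: ref 1 -> FAULT, evict 3, frames=[1,2,4] (faults so far: 4)
  step 7: ref 1 -> HIT, frames=[1,2,4] (faults so far: 4)
  step 8: ref 2 -> HIT, frames=[1,2,4] (faults so far: 4)
  step 9: ref 1 -> HIT, frames=[1,2,4] (faults so far: 4)
  Optimal total faults: 4

Answer: 4 5 4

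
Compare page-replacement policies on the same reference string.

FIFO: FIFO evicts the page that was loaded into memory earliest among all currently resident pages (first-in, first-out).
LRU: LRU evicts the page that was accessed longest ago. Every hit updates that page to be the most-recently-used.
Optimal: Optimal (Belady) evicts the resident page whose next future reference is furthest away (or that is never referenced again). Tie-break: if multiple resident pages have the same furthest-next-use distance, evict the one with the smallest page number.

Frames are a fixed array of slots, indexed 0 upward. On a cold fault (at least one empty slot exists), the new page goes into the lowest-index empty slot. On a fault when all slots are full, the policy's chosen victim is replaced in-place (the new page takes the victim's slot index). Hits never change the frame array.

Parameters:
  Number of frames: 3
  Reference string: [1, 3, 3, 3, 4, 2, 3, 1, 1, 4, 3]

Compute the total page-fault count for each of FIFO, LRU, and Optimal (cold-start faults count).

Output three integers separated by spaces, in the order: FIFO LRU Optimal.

Answer: 6 6 5

Derivation:
--- FIFO ---
  step 0: ref 1 -> FAULT, frames=[1,-,-] (faults so far: 1)
  step 1: ref 3 -> FAULT, frames=[1,3,-] (faults so far: 2)
  step 2: ref 3 -> HIT, frames=[1,3,-] (faults so far: 2)
  step 3: ref 3 -> HIT, frames=[1,3,-] (faults so far: 2)
  step 4: ref 4 -> FAULT, frames=[1,3,4] (faults so far: 3)
  step 5: ref 2 -> FAULT, evict 1, frames=[2,3,4] (faults so far: 4)
  step 6: ref 3 -> HIT, frames=[2,3,4] (faults so far: 4)
  step 7: ref 1 -> FAULT, evict 3, frames=[2,1,4] (faults so far: 5)
  step 8: ref 1 -> HIT, frames=[2,1,4] (faults so far: 5)
  step 9: ref 4 -> HIT, frames=[2,1,4] (faults so far: 5)
  step 10: ref 3 -> FAULT, evict 4, frames=[2,1,3] (faults so far: 6)
  FIFO total faults: 6
--- LRU ---
  step 0: ref 1 -> FAULT, frames=[1,-,-] (faults so far: 1)
  step 1: ref 3 -> FAULT, frames=[1,3,-] (faults so far: 2)
  step 2: ref 3 -> HIT, frames=[1,3,-] (faults so far: 2)
  step 3: ref 3 -> HIT, frames=[1,3,-] (faults so far: 2)
  step 4: ref 4 -> FAULT, frames=[1,3,4] (faults so far: 3)
  step 5: ref 2 -> FAULT, evict 1, frames=[2,3,4] (faults so far: 4)
  step 6: ref 3 -> HIT, frames=[2,3,4] (faults so far: 4)
  step 7: ref 1 -> FAULT, evict 4, frames=[2,3,1] (faults so far: 5)
  step 8: ref 1 -> HIT, frames=[2,3,1] (faults so far: 5)
  step 9: ref 4 -> FAULT, evict 2, frames=[4,3,1] (faults so far: 6)
  step 10: ref 3 -> HIT, frames=[4,3,1] (faults so far: 6)
  LRU total faults: 6
--- Optimal ---
  step 0: ref 1 -> FAULT, frames=[1,-,-] (faults so far: 1)
  step 1: ref 3 -> FAULT, frames=[1,3,-] (faults so far: 2)
  step 2: ref 3 -> HIT, frames=[1,3,-] (faults so far: 2)
  step 3: ref 3 -> HIT, frames=[1,3,-] (faults so far: 2)
  step 4: ref 4 -> FAULT, frames=[1,3,4] (faults so far: 3)
  step 5: ref 2 -> FAULT, evict 4, frames=[1,3,2] (faults so far: 4)
  step 6: ref 3 -> HIT, frames=[1,3,2] (faults so far: 4)
  step 7: ref 1 -> HIT, frames=[1,3,2] (faults so far: 4)
  step 8: ref 1 -> HIT, frames=[1,3,2] (faults so far: 4)
  step 9: ref 4 -> FAULT, evict 1, frames=[4,3,2] (faults so far: 5)
  step 10: ref 3 -> HIT, frames=[4,3,2] (faults so far: 5)
  Optimal total faults: 5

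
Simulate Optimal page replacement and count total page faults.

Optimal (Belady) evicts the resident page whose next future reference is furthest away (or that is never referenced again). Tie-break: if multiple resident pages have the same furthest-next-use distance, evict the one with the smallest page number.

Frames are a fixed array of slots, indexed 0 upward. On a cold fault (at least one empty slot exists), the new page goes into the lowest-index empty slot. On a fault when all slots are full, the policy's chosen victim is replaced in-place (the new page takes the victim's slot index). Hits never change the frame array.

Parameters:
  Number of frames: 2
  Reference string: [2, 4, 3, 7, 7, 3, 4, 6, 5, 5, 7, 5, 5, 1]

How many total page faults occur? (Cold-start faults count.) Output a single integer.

Step 0: ref 2 → FAULT, frames=[2,-]
Step 1: ref 4 → FAULT, frames=[2,4]
Step 2: ref 3 → FAULT (evict 2), frames=[3,4]
Step 3: ref 7 → FAULT (evict 4), frames=[3,7]
Step 4: ref 7 → HIT, frames=[3,7]
Step 5: ref 3 → HIT, frames=[3,7]
Step 6: ref 4 → FAULT (evict 3), frames=[4,7]
Step 7: ref 6 → FAULT (evict 4), frames=[6,7]
Step 8: ref 5 → FAULT (evict 6), frames=[5,7]
Step 9: ref 5 → HIT, frames=[5,7]
Step 10: ref 7 → HIT, frames=[5,7]
Step 11: ref 5 → HIT, frames=[5,7]
Step 12: ref 5 → HIT, frames=[5,7]
Step 13: ref 1 → FAULT (evict 5), frames=[1,7]
Total faults: 8

Answer: 8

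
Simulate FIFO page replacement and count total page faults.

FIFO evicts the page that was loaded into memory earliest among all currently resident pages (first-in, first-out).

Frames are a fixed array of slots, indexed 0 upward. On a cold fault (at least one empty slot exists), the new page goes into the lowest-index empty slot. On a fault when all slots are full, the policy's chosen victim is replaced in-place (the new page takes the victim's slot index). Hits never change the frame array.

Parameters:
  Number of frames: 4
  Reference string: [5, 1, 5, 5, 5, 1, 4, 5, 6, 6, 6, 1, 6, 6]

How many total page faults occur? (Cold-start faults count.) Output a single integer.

Step 0: ref 5 → FAULT, frames=[5,-,-,-]
Step 1: ref 1 → FAULT, frames=[5,1,-,-]
Step 2: ref 5 → HIT, frames=[5,1,-,-]
Step 3: ref 5 → HIT, frames=[5,1,-,-]
Step 4: ref 5 → HIT, frames=[5,1,-,-]
Step 5: ref 1 → HIT, frames=[5,1,-,-]
Step 6: ref 4 → FAULT, frames=[5,1,4,-]
Step 7: ref 5 → HIT, frames=[5,1,4,-]
Step 8: ref 6 → FAULT, frames=[5,1,4,6]
Step 9: ref 6 → HIT, frames=[5,1,4,6]
Step 10: ref 6 → HIT, frames=[5,1,4,6]
Step 11: ref 1 → HIT, frames=[5,1,4,6]
Step 12: ref 6 → HIT, frames=[5,1,4,6]
Step 13: ref 6 → HIT, frames=[5,1,4,6]
Total faults: 4

Answer: 4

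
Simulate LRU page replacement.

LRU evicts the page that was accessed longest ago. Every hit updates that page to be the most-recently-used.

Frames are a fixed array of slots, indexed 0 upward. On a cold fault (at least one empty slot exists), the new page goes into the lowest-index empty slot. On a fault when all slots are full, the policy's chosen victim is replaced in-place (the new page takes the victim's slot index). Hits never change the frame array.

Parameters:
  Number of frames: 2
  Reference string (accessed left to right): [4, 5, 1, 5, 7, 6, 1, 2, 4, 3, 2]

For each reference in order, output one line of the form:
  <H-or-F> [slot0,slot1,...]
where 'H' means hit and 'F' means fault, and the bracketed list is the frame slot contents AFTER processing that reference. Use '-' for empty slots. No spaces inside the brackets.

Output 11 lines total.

F [4,-]
F [4,5]
F [1,5]
H [1,5]
F [7,5]
F [7,6]
F [1,6]
F [1,2]
F [4,2]
F [4,3]
F [2,3]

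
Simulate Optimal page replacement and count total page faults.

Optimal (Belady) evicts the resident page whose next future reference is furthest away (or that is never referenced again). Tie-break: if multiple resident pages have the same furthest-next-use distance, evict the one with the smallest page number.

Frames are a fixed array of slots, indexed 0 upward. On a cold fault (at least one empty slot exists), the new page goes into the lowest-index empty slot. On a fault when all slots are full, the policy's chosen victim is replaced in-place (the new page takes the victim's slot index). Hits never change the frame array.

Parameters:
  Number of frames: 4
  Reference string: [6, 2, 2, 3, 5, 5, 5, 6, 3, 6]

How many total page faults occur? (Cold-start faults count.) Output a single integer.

Step 0: ref 6 → FAULT, frames=[6,-,-,-]
Step 1: ref 2 → FAULT, frames=[6,2,-,-]
Step 2: ref 2 → HIT, frames=[6,2,-,-]
Step 3: ref 3 → FAULT, frames=[6,2,3,-]
Step 4: ref 5 → FAULT, frames=[6,2,3,5]
Step 5: ref 5 → HIT, frames=[6,2,3,5]
Step 6: ref 5 → HIT, frames=[6,2,3,5]
Step 7: ref 6 → HIT, frames=[6,2,3,5]
Step 8: ref 3 → HIT, frames=[6,2,3,5]
Step 9: ref 6 → HIT, frames=[6,2,3,5]
Total faults: 4

Answer: 4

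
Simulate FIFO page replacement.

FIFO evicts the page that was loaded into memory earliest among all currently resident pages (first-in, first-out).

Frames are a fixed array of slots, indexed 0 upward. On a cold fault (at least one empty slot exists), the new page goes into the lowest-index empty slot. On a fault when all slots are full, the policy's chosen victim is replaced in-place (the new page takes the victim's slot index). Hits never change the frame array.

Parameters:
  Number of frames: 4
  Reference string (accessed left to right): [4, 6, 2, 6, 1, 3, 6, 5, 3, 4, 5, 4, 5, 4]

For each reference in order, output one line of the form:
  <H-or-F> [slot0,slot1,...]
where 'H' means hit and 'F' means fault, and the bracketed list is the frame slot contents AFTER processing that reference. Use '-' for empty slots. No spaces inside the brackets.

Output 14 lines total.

F [4,-,-,-]
F [4,6,-,-]
F [4,6,2,-]
H [4,6,2,-]
F [4,6,2,1]
F [3,6,2,1]
H [3,6,2,1]
F [3,5,2,1]
H [3,5,2,1]
F [3,5,4,1]
H [3,5,4,1]
H [3,5,4,1]
H [3,5,4,1]
H [3,5,4,1]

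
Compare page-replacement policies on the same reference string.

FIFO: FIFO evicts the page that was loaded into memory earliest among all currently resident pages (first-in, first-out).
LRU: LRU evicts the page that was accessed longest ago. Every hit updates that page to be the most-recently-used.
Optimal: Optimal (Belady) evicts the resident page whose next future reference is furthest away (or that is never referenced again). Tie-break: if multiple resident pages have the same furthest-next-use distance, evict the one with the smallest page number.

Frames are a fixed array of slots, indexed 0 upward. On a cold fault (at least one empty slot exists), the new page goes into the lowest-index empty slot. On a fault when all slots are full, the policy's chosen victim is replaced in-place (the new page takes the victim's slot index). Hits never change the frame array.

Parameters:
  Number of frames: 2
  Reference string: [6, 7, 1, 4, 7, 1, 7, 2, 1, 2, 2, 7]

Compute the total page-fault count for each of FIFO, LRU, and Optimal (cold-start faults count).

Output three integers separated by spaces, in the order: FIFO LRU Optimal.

Answer: 8 9 7

Derivation:
--- FIFO ---
  step 0: ref 6 -> FAULT, frames=[6,-] (faults so far: 1)
  step 1: ref 7 -> FAULT, frames=[6,7] (faults so far: 2)
  step 2: ref 1 -> FAULT, evict 6, frames=[1,7] (faults so far: 3)
  step 3: ref 4 -> FAULT, evict 7, frames=[1,4] (faults so far: 4)
  step 4: ref 7 -> FAULT, evict 1, frames=[7,4] (faults so far: 5)
  step 5: ref 1 -> FAULT, evict 4, frames=[7,1] (faults so far: 6)
  step 6: ref 7 -> HIT, frames=[7,1] (faults so far: 6)
  step 7: ref 2 -> FAULT, evict 7, frames=[2,1] (faults so far: 7)
  step 8: ref 1 -> HIT, frames=[2,1] (faults so far: 7)
  step 9: ref 2 -> HIT, frames=[2,1] (faults so far: 7)
  step 10: ref 2 -> HIT, frames=[2,1] (faults so far: 7)
  step 11: ref 7 -> FAULT, evict 1, frames=[2,7] (faults so far: 8)
  FIFO total faults: 8
--- LRU ---
  step 0: ref 6 -> FAULT, frames=[6,-] (faults so far: 1)
  step 1: ref 7 -> FAULT, frames=[6,7] (faults so far: 2)
  step 2: ref 1 -> FAULT, evict 6, frames=[1,7] (faults so far: 3)
  step 3: ref 4 -> FAULT, evict 7, frames=[1,4] (faults so far: 4)
  step 4: ref 7 -> FAULT, evict 1, frames=[7,4] (faults so far: 5)
  step 5: ref 1 -> FAULT, evict 4, frames=[7,1] (faults so far: 6)
  step 6: ref 7 -> HIT, frames=[7,1] (faults so far: 6)
  step 7: ref 2 -> FAULT, evict 1, frames=[7,2] (faults so far: 7)
  step 8: ref 1 -> FAULT, evict 7, frames=[1,2] (faults so far: 8)
  step 9: ref 2 -> HIT, frames=[1,2] (faults so far: 8)
  step 10: ref 2 -> HIT, frames=[1,2] (faults so far: 8)
  step 11: ref 7 -> FAULT, evict 1, frames=[7,2] (faults so far: 9)
  LRU total faults: 9
--- Optimal ---
  step 0: ref 6 -> FAULT, frames=[6,-] (faults so far: 1)
  step 1: ref 7 -> FAULT, frames=[6,7] (faults so far: 2)
  step 2: ref 1 -> FAULT, evict 6, frames=[1,7] (faults so far: 3)
  step 3: ref 4 -> FAULT, evict 1, frames=[4,7] (faults so far: 4)
  step 4: ref 7 -> HIT, frames=[4,7] (faults so far: 4)
  step 5: ref 1 -> FAULT, evict 4, frames=[1,7] (faults so far: 5)
  step 6: ref 7 -> HIT, frames=[1,7] (faults so far: 5)
  step 7: ref 2 -> FAULT, evict 7, frames=[1,2] (faults so far: 6)
  step 8: ref 1 -> HIT, frames=[1,2] (faults so far: 6)
  step 9: ref 2 -> HIT, frames=[1,2] (faults so far: 6)
  step 10: ref 2 -> HIT, frames=[1,2] (faults so far: 6)
  step 11: ref 7 -> FAULT, evict 1, frames=[7,2] (faults so far: 7)
  Optimal total faults: 7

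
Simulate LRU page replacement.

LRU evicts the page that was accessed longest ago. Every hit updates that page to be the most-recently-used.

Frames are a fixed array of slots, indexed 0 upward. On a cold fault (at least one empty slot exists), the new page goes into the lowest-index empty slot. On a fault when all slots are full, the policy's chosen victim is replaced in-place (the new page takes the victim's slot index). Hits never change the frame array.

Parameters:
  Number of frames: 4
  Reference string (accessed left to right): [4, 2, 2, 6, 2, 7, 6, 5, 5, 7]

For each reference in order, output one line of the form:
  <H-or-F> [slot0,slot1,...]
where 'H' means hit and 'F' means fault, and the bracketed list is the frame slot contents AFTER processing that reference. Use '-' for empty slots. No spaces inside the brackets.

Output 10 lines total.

F [4,-,-,-]
F [4,2,-,-]
H [4,2,-,-]
F [4,2,6,-]
H [4,2,6,-]
F [4,2,6,7]
H [4,2,6,7]
F [5,2,6,7]
H [5,2,6,7]
H [5,2,6,7]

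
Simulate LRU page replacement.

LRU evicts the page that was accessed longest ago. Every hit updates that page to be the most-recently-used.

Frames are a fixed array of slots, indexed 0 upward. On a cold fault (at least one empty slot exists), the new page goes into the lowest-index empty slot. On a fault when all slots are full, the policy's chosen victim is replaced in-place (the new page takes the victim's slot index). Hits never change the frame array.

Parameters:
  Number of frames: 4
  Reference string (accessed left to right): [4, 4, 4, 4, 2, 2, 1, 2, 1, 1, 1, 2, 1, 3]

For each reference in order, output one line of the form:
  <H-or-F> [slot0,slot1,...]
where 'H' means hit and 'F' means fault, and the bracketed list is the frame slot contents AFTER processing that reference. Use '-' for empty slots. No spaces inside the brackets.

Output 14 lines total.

F [4,-,-,-]
H [4,-,-,-]
H [4,-,-,-]
H [4,-,-,-]
F [4,2,-,-]
H [4,2,-,-]
F [4,2,1,-]
H [4,2,1,-]
H [4,2,1,-]
H [4,2,1,-]
H [4,2,1,-]
H [4,2,1,-]
H [4,2,1,-]
F [4,2,1,3]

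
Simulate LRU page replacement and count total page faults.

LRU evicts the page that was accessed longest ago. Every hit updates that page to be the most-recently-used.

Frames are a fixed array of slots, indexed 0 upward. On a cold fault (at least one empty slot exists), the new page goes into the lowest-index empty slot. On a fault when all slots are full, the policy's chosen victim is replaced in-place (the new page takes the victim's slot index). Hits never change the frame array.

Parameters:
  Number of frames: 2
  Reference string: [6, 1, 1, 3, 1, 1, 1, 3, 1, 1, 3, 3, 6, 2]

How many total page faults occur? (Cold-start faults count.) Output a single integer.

Step 0: ref 6 → FAULT, frames=[6,-]
Step 1: ref 1 → FAULT, frames=[6,1]
Step 2: ref 1 → HIT, frames=[6,1]
Step 3: ref 3 → FAULT (evict 6), frames=[3,1]
Step 4: ref 1 → HIT, frames=[3,1]
Step 5: ref 1 → HIT, frames=[3,1]
Step 6: ref 1 → HIT, frames=[3,1]
Step 7: ref 3 → HIT, frames=[3,1]
Step 8: ref 1 → HIT, frames=[3,1]
Step 9: ref 1 → HIT, frames=[3,1]
Step 10: ref 3 → HIT, frames=[3,1]
Step 11: ref 3 → HIT, frames=[3,1]
Step 12: ref 6 → FAULT (evict 1), frames=[3,6]
Step 13: ref 2 → FAULT (evict 3), frames=[2,6]
Total faults: 5

Answer: 5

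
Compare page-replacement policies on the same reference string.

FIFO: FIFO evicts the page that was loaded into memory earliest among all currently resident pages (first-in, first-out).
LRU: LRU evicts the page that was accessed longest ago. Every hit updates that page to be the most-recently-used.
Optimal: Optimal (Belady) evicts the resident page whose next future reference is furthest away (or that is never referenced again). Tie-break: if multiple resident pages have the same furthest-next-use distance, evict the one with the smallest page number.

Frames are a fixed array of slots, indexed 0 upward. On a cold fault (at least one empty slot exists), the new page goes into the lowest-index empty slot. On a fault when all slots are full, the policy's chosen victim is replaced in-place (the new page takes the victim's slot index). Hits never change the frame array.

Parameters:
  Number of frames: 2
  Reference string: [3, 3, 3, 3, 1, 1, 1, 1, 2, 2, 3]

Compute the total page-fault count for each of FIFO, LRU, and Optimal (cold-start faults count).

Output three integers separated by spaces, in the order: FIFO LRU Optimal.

Answer: 4 4 3

Derivation:
--- FIFO ---
  step 0: ref 3 -> FAULT, frames=[3,-] (faults so far: 1)
  step 1: ref 3 -> HIT, frames=[3,-] (faults so far: 1)
  step 2: ref 3 -> HIT, frames=[3,-] (faults so far: 1)
  step 3: ref 3 -> HIT, frames=[3,-] (faults so far: 1)
  step 4: ref 1 -> FAULT, frames=[3,1] (faults so far: 2)
  step 5: ref 1 -> HIT, frames=[3,1] (faults so far: 2)
  step 6: ref 1 -> HIT, frames=[3,1] (faults so far: 2)
  step 7: ref 1 -> HIT, frames=[3,1] (faults so far: 2)
  step 8: ref 2 -> FAULT, evict 3, frames=[2,1] (faults so far: 3)
  step 9: ref 2 -> HIT, frames=[2,1] (faults so far: 3)
  step 10: ref 3 -> FAULT, evict 1, frames=[2,3] (faults so far: 4)
  FIFO total faults: 4
--- LRU ---
  step 0: ref 3 -> FAULT, frames=[3,-] (faults so far: 1)
  step 1: ref 3 -> HIT, frames=[3,-] (faults so far: 1)
  step 2: ref 3 -> HIT, frames=[3,-] (faults so far: 1)
  step 3: ref 3 -> HIT, frames=[3,-] (faults so far: 1)
  step 4: ref 1 -> FAULT, frames=[3,1] (faults so far: 2)
  step 5: ref 1 -> HIT, frames=[3,1] (faults so far: 2)
  step 6: ref 1 -> HIT, frames=[3,1] (faults so far: 2)
  step 7: ref 1 -> HIT, frames=[3,1] (faults so far: 2)
  step 8: ref 2 -> FAULT, evict 3, frames=[2,1] (faults so far: 3)
  step 9: ref 2 -> HIT, frames=[2,1] (faults so far: 3)
  step 10: ref 3 -> FAULT, evict 1, frames=[2,3] (faults so far: 4)
  LRU total faults: 4
--- Optimal ---
  step 0: ref 3 -> FAULT, frames=[3,-] (faults so far: 1)
  step 1: ref 3 -> HIT, frames=[3,-] (faults so far: 1)
  step 2: ref 3 -> HIT, frames=[3,-] (faults so far: 1)
  step 3: ref 3 -> HIT, frames=[3,-] (faults so far: 1)
  step 4: ref 1 -> FAULT, frames=[3,1] (faults so far: 2)
  step 5: ref 1 -> HIT, frames=[3,1] (faults so far: 2)
  step 6: ref 1 -> HIT, frames=[3,1] (faults so far: 2)
  step 7: ref 1 -> HIT, frames=[3,1] (faults so far: 2)
  step 8: ref 2 -> FAULT, evict 1, frames=[3,2] (faults so far: 3)
  step 9: ref 2 -> HIT, frames=[3,2] (faults so far: 3)
  step 10: ref 3 -> HIT, frames=[3,2] (faults so far: 3)
  Optimal total faults: 3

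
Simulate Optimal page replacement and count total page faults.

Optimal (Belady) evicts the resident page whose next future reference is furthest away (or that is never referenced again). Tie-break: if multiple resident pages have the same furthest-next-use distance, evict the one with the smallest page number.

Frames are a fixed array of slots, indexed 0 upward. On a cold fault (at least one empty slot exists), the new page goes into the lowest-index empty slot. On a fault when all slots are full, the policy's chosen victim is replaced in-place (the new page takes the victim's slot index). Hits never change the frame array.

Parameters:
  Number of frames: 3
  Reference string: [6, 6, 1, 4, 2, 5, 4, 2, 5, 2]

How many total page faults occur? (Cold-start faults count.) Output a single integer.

Answer: 5

Derivation:
Step 0: ref 6 → FAULT, frames=[6,-,-]
Step 1: ref 6 → HIT, frames=[6,-,-]
Step 2: ref 1 → FAULT, frames=[6,1,-]
Step 3: ref 4 → FAULT, frames=[6,1,4]
Step 4: ref 2 → FAULT (evict 1), frames=[6,2,4]
Step 5: ref 5 → FAULT (evict 6), frames=[5,2,4]
Step 6: ref 4 → HIT, frames=[5,2,4]
Step 7: ref 2 → HIT, frames=[5,2,4]
Step 8: ref 5 → HIT, frames=[5,2,4]
Step 9: ref 2 → HIT, frames=[5,2,4]
Total faults: 5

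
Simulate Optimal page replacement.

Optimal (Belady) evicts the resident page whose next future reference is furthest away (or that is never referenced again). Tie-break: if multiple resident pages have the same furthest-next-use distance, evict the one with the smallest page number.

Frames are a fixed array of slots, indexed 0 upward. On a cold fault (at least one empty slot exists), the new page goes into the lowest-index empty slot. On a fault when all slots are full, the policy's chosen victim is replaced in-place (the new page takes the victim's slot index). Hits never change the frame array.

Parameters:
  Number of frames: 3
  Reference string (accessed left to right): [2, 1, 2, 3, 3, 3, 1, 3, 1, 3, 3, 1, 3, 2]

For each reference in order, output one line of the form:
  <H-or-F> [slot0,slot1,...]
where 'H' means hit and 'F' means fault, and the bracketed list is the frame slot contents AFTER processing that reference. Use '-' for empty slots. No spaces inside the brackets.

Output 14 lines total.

F [2,-,-]
F [2,1,-]
H [2,1,-]
F [2,1,3]
H [2,1,3]
H [2,1,3]
H [2,1,3]
H [2,1,3]
H [2,1,3]
H [2,1,3]
H [2,1,3]
H [2,1,3]
H [2,1,3]
H [2,1,3]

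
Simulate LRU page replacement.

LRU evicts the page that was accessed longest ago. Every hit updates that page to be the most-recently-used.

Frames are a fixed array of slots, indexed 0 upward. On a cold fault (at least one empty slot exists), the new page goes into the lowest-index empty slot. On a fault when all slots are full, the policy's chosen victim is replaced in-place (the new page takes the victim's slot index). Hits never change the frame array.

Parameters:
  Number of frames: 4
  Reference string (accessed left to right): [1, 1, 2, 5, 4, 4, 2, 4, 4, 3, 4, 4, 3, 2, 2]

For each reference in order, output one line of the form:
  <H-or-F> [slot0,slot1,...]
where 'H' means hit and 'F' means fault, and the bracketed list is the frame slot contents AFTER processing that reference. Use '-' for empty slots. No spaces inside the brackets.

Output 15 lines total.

F [1,-,-,-]
H [1,-,-,-]
F [1,2,-,-]
F [1,2,5,-]
F [1,2,5,4]
H [1,2,5,4]
H [1,2,5,4]
H [1,2,5,4]
H [1,2,5,4]
F [3,2,5,4]
H [3,2,5,4]
H [3,2,5,4]
H [3,2,5,4]
H [3,2,5,4]
H [3,2,5,4]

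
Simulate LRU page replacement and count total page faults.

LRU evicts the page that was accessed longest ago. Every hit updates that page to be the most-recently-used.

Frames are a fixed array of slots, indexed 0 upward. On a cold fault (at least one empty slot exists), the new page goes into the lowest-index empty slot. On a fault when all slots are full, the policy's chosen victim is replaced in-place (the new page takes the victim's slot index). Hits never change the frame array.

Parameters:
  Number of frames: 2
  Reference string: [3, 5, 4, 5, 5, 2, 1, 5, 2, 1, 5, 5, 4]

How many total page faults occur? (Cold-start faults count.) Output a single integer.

Step 0: ref 3 → FAULT, frames=[3,-]
Step 1: ref 5 → FAULT, frames=[3,5]
Step 2: ref 4 → FAULT (evict 3), frames=[4,5]
Step 3: ref 5 → HIT, frames=[4,5]
Step 4: ref 5 → HIT, frames=[4,5]
Step 5: ref 2 → FAULT (evict 4), frames=[2,5]
Step 6: ref 1 → FAULT (evict 5), frames=[2,1]
Step 7: ref 5 → FAULT (evict 2), frames=[5,1]
Step 8: ref 2 → FAULT (evict 1), frames=[5,2]
Step 9: ref 1 → FAULT (evict 5), frames=[1,2]
Step 10: ref 5 → FAULT (evict 2), frames=[1,5]
Step 11: ref 5 → HIT, frames=[1,5]
Step 12: ref 4 → FAULT (evict 1), frames=[4,5]
Total faults: 10

Answer: 10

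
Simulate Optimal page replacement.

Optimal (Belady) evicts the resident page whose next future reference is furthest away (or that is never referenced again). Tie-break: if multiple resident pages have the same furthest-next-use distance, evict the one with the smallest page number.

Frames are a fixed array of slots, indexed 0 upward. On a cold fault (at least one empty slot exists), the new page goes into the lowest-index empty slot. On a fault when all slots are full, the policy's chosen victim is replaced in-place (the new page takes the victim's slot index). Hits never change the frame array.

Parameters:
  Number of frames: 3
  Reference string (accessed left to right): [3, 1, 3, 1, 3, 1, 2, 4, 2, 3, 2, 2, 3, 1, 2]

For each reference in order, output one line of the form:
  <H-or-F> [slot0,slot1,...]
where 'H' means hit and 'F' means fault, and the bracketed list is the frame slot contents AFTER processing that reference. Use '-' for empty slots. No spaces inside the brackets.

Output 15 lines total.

F [3,-,-]
F [3,1,-]
H [3,1,-]
H [3,1,-]
H [3,1,-]
H [3,1,-]
F [3,1,2]
F [3,4,2]
H [3,4,2]
H [3,4,2]
H [3,4,2]
H [3,4,2]
H [3,4,2]
F [1,4,2]
H [1,4,2]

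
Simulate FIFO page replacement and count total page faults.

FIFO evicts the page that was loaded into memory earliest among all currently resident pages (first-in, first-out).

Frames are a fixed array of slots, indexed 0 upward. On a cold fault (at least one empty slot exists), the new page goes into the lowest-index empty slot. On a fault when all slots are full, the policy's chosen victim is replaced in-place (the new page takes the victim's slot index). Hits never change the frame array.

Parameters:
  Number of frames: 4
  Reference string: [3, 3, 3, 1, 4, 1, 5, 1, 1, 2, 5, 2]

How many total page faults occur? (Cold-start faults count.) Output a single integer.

Step 0: ref 3 → FAULT, frames=[3,-,-,-]
Step 1: ref 3 → HIT, frames=[3,-,-,-]
Step 2: ref 3 → HIT, frames=[3,-,-,-]
Step 3: ref 1 → FAULT, frames=[3,1,-,-]
Step 4: ref 4 → FAULT, frames=[3,1,4,-]
Step 5: ref 1 → HIT, frames=[3,1,4,-]
Step 6: ref 5 → FAULT, frames=[3,1,4,5]
Step 7: ref 1 → HIT, frames=[3,1,4,5]
Step 8: ref 1 → HIT, frames=[3,1,4,5]
Step 9: ref 2 → FAULT (evict 3), frames=[2,1,4,5]
Step 10: ref 5 → HIT, frames=[2,1,4,5]
Step 11: ref 2 → HIT, frames=[2,1,4,5]
Total faults: 5

Answer: 5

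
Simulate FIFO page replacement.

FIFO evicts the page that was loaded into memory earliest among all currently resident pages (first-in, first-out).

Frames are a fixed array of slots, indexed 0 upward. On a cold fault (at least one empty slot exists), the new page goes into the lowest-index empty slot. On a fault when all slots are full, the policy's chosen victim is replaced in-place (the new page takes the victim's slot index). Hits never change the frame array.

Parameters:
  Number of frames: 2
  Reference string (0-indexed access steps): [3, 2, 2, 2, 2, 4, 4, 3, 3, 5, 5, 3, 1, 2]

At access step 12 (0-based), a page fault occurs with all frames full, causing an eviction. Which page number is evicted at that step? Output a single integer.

Step 0: ref 3 -> FAULT, frames=[3,-]
Step 1: ref 2 -> FAULT, frames=[3,2]
Step 2: ref 2 -> HIT, frames=[3,2]
Step 3: ref 2 -> HIT, frames=[3,2]
Step 4: ref 2 -> HIT, frames=[3,2]
Step 5: ref 4 -> FAULT, evict 3, frames=[4,2]
Step 6: ref 4 -> HIT, frames=[4,2]
Step 7: ref 3 -> FAULT, evict 2, frames=[4,3]
Step 8: ref 3 -> HIT, frames=[4,3]
Step 9: ref 5 -> FAULT, evict 4, frames=[5,3]
Step 10: ref 5 -> HIT, frames=[5,3]
Step 11: ref 3 -> HIT, frames=[5,3]
Step 12: ref 1 -> FAULT, evict 3, frames=[5,1]
At step 12: evicted page 3

Answer: 3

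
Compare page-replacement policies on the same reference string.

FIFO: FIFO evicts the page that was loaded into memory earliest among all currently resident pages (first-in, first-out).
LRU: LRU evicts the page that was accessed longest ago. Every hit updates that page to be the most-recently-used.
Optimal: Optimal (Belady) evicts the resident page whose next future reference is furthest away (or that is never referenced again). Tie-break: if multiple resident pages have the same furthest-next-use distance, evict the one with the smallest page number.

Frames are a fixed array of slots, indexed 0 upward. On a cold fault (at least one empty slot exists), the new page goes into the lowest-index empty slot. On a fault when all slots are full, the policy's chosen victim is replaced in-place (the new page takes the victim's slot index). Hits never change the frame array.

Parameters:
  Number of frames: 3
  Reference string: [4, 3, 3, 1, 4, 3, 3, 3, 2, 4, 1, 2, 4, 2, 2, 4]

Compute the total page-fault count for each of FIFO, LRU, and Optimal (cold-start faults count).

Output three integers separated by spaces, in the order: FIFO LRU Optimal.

--- FIFO ---
  step 0: ref 4 -> FAULT, frames=[4,-,-] (faults so far: 1)
  step 1: ref 3 -> FAULT, frames=[4,3,-] (faults so far: 2)
  step 2: ref 3 -> HIT, frames=[4,3,-] (faults so far: 2)
  step 3: ref 1 -> FAULT, frames=[4,3,1] (faults so far: 3)
  step 4: ref 4 -> HIT, frames=[4,3,1] (faults so far: 3)
  step 5: ref 3 -> HIT, frames=[4,3,1] (faults so far: 3)
  step 6: ref 3 -> HIT, frames=[4,3,1] (faults so far: 3)
  step 7: ref 3 -> HIT, frames=[4,3,1] (faults so far: 3)
  step 8: ref 2 -> FAULT, evict 4, frames=[2,3,1] (faults so far: 4)
  step 9: ref 4 -> FAULT, evict 3, frames=[2,4,1] (faults so far: 5)
  step 10: ref 1 -> HIT, frames=[2,4,1] (faults so far: 5)
  step 11: ref 2 -> HIT, frames=[2,4,1] (faults so far: 5)
  step 12: ref 4 -> HIT, frames=[2,4,1] (faults so far: 5)
  step 13: ref 2 -> HIT, frames=[2,4,1] (faults so far: 5)
  step 14: ref 2 -> HIT, frames=[2,4,1] (faults so far: 5)
  step 15: ref 4 -> HIT, frames=[2,4,1] (faults so far: 5)
  FIFO total faults: 5
--- LRU ---
  step 0: ref 4 -> FAULT, frames=[4,-,-] (faults so far: 1)
  step 1: ref 3 -> FAULT, frames=[4,3,-] (faults so far: 2)
  step 2: ref 3 -> HIT, frames=[4,3,-] (faults so far: 2)
  step 3: ref 1 -> FAULT, frames=[4,3,1] (faults so far: 3)
  step 4: ref 4 -> HIT, frames=[4,3,1] (faults so far: 3)
  step 5: ref 3 -> HIT, frames=[4,3,1] (faults so far: 3)
  step 6: ref 3 -> HIT, frames=[4,3,1] (faults so far: 3)
  step 7: ref 3 -> HIT, frames=[4,3,1] (faults so far: 3)
  step 8: ref 2 -> FAULT, evict 1, frames=[4,3,2] (faults so far: 4)
  step 9: ref 4 -> HIT, frames=[4,3,2] (faults so far: 4)
  step 10: ref 1 -> FAULT, evict 3, frames=[4,1,2] (faults so far: 5)
  step 11: ref 2 -> HIT, frames=[4,1,2] (faults so far: 5)
  step 12: ref 4 -> HIT, frames=[4,1,2] (faults so far: 5)
  step 13: ref 2 -> HIT, frames=[4,1,2] (faults so far: 5)
  step 14: ref 2 -> HIT, frames=[4,1,2] (faults so far: 5)
  step 15: ref 4 -> HIT, frames=[4,1,2] (faults so far: 5)
  LRU total faults: 5
--- Optimal ---
  step 0: ref 4 -> FAULT, frames=[4,-,-] (faults so far: 1)
  step 1: ref 3 -> FAULT, frames=[4,3,-] (faults so far: 2)
  step 2: ref 3 -> HIT, frames=[4,3,-] (faults so far: 2)
  step 3: ref 1 -> FAULT, frames=[4,3,1] (faults so far: 3)
  step 4: ref 4 -> HIT, frames=[4,3,1] (faults so far: 3)
  step 5: ref 3 -> HIT, frames=[4,3,1] (faults so far: 3)
  step 6: ref 3 -> HIT, frames=[4,3,1] (faults so far: 3)
  step 7: ref 3 -> HIT, frames=[4,3,1] (faults so far: 3)
  step 8: ref 2 -> FAULT, evict 3, frames=[4,2,1] (faults so far: 4)
  step 9: ref 4 -> HIT, frames=[4,2,1] (faults so far: 4)
  step 10: ref 1 -> HIT, frames=[4,2,1] (faults so far: 4)
  step 11: ref 2 -> HIT, frames=[4,2,1] (faults so far: 4)
  step 12: ref 4 -> HIT, frames=[4,2,1] (faults so far: 4)
  step 13: ref 2 -> HIT, frames=[4,2,1] (faults so far: 4)
  step 14: ref 2 -> HIT, frames=[4,2,1] (faults so far: 4)
  step 15: ref 4 -> HIT, frames=[4,2,1] (faults so far: 4)
  Optimal total faults: 4

Answer: 5 5 4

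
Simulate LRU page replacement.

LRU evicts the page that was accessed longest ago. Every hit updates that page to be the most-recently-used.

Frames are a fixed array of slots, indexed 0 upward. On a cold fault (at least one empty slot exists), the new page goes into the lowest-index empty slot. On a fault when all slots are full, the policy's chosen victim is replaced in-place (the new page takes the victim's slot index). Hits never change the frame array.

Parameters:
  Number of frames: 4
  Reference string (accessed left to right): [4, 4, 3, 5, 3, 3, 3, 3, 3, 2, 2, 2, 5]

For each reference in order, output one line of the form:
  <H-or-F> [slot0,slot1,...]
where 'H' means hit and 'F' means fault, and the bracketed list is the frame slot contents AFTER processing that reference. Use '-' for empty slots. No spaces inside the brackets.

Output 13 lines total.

F [4,-,-,-]
H [4,-,-,-]
F [4,3,-,-]
F [4,3,5,-]
H [4,3,5,-]
H [4,3,5,-]
H [4,3,5,-]
H [4,3,5,-]
H [4,3,5,-]
F [4,3,5,2]
H [4,3,5,2]
H [4,3,5,2]
H [4,3,5,2]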